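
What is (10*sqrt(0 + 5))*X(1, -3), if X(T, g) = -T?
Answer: -10*sqrt(5) ≈ -22.361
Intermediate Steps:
(10*sqrt(0 + 5))*X(1, -3) = (10*sqrt(0 + 5))*(-1*1) = (10*sqrt(5))*(-1) = -10*sqrt(5)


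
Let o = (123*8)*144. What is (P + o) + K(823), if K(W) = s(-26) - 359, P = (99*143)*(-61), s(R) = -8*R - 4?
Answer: -722036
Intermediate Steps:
s(R) = -4 - 8*R
o = 141696 (o = 984*144 = 141696)
P = -863577 (P = 14157*(-61) = -863577)
K(W) = -155 (K(W) = (-4 - 8*(-26)) - 359 = (-4 + 208) - 359 = 204 - 359 = -155)
(P + o) + K(823) = (-863577 + 141696) - 155 = -721881 - 155 = -722036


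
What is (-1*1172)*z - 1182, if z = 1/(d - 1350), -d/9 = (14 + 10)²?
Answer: -3861008/3267 ≈ -1181.8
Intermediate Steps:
d = -5184 (d = -9*(14 + 10)² = -9*24² = -9*576 = -5184)
z = -1/6534 (z = 1/(-5184 - 1350) = 1/(-6534) = -1/6534 ≈ -0.00015305)
(-1*1172)*z - 1182 = -1*1172*(-1/6534) - 1182 = -1172*(-1/6534) - 1182 = 586/3267 - 1182 = -3861008/3267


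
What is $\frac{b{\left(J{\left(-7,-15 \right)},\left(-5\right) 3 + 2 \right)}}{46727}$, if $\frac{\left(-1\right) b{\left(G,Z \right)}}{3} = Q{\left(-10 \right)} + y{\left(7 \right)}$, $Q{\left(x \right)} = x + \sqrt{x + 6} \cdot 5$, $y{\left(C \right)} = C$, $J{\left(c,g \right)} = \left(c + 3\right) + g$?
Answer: $\frac{9}{46727} - \frac{30 i}{46727} \approx 0.00019261 - 0.00064203 i$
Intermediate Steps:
$J{\left(c,g \right)} = 3 + c + g$ ($J{\left(c,g \right)} = \left(3 + c\right) + g = 3 + c + g$)
$Q{\left(x \right)} = x + 5 \sqrt{6 + x}$ ($Q{\left(x \right)} = x + \sqrt{6 + x} 5 = x + 5 \sqrt{6 + x}$)
$b{\left(G,Z \right)} = 9 - 30 i$ ($b{\left(G,Z \right)} = - 3 \left(\left(-10 + 5 \sqrt{6 - 10}\right) + 7\right) = - 3 \left(\left(-10 + 5 \sqrt{-4}\right) + 7\right) = - 3 \left(\left(-10 + 5 \cdot 2 i\right) + 7\right) = - 3 \left(\left(-10 + 10 i\right) + 7\right) = - 3 \left(-3 + 10 i\right) = 9 - 30 i$)
$\frac{b{\left(J{\left(-7,-15 \right)},\left(-5\right) 3 + 2 \right)}}{46727} = \frac{9 - 30 i}{46727} = \left(9 - 30 i\right) \frac{1}{46727} = \frac{9}{46727} - \frac{30 i}{46727}$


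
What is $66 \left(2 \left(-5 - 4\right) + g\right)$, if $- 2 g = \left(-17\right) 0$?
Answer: $-1188$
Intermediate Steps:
$g = 0$ ($g = - \frac{\left(-17\right) 0}{2} = \left(- \frac{1}{2}\right) 0 = 0$)
$66 \left(2 \left(-5 - 4\right) + g\right) = 66 \left(2 \left(-5 - 4\right) + 0\right) = 66 \left(2 \left(-9\right) + 0\right) = 66 \left(-18 + 0\right) = 66 \left(-18\right) = -1188$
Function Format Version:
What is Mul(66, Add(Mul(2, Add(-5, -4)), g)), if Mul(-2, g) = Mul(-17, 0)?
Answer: -1188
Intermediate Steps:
g = 0 (g = Mul(Rational(-1, 2), Mul(-17, 0)) = Mul(Rational(-1, 2), 0) = 0)
Mul(66, Add(Mul(2, Add(-5, -4)), g)) = Mul(66, Add(Mul(2, Add(-5, -4)), 0)) = Mul(66, Add(Mul(2, -9), 0)) = Mul(66, Add(-18, 0)) = Mul(66, -18) = -1188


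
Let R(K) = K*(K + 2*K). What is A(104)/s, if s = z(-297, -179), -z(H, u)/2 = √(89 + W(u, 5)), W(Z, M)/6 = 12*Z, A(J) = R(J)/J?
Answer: 156*I*√12799/12799 ≈ 1.3789*I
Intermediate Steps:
R(K) = 3*K² (R(K) = K*(3*K) = 3*K²)
A(J) = 3*J (A(J) = (3*J²)/J = 3*J)
W(Z, M) = 72*Z (W(Z, M) = 6*(12*Z) = 72*Z)
z(H, u) = -2*√(89 + 72*u)
s = -2*I*√12799 (s = -2*√(89 + 72*(-179)) = -2*√(89 - 12888) = -2*I*√12799 ≈ -226.27*I)
A(104)/s = (3*104)/((-2*I*√12799)) = 312*(I*√12799/25598) = 156*I*√12799/12799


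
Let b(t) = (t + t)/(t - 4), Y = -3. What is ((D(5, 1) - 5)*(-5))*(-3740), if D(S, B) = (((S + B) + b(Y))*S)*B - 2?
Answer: 3571700/7 ≈ 5.1024e+5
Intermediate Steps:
b(t) = 2*t/(-4 + t) (b(t) = (2*t)/(-4 + t) = 2*t/(-4 + t))
D(S, B) = -2 + B*S*(6/7 + B + S) (D(S, B) = (((S + B) + 2*(-3)/(-4 - 3))*S)*B - 2 = (((B + S) + 2*(-3)/(-7))*S)*B - 2 = (((B + S) + 2*(-3)*(-⅐))*S)*B - 2 = (((B + S) + 6/7)*S)*B - 2 = ((6/7 + B + S)*S)*B - 2 = (S*(6/7 + B + S))*B - 2 = B*S*(6/7 + B + S) - 2 = -2 + B*S*(6/7 + B + S))
((D(5, 1) - 5)*(-5))*(-3740) = (((-2 + 1*5² + 5*1² + (6/7)*1*5) - 5)*(-5))*(-3740) = (((-2 + 1*25 + 5*1 + 30/7) - 5)*(-5))*(-3740) = (((-2 + 25 + 5 + 30/7) - 5)*(-5))*(-3740) = ((226/7 - 5)*(-5))*(-3740) = ((191/7)*(-5))*(-3740) = -955/7*(-3740) = 3571700/7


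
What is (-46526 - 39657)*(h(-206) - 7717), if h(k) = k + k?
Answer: 700581607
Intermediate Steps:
h(k) = 2*k
(-46526 - 39657)*(h(-206) - 7717) = (-46526 - 39657)*(2*(-206) - 7717) = -86183*(-412 - 7717) = -86183*(-8129) = 700581607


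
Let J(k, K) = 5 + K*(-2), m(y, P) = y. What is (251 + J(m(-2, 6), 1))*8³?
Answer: 130048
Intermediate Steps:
J(k, K) = 5 - 2*K
(251 + J(m(-2, 6), 1))*8³ = (251 + (5 - 2*1))*8³ = (251 + (5 - 2))*512 = (251 + 3)*512 = 254*512 = 130048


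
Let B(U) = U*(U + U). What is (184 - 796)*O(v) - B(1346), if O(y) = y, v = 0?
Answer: -3623432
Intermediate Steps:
B(U) = 2*U² (B(U) = U*(2*U) = 2*U²)
(184 - 796)*O(v) - B(1346) = (184 - 796)*0 - 2*1346² = -612*0 - 2*1811716 = 0 - 1*3623432 = 0 - 3623432 = -3623432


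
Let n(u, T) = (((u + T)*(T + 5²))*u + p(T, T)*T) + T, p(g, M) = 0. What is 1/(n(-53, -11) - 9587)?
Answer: 1/37890 ≈ 2.6392e-5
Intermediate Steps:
n(u, T) = T + u*(25 + T)*(T + u) (n(u, T) = (((u + T)*(T + 5²))*u + 0*T) + T = (((T + u)*(T + 25))*u + 0) + T = (((T + u)*(25 + T))*u + 0) + T = (((25 + T)*(T + u))*u + 0) + T = (u*(25 + T)*(T + u) + 0) + T = u*(25 + T)*(T + u) + T = T + u*(25 + T)*(T + u))
1/(n(-53, -11) - 9587) = 1/((-11 + 25*(-53)² - 11*(-53)² - 53*(-11)² + 25*(-11)*(-53)) - 9587) = 1/((-11 + 25*2809 - 11*2809 - 53*121 + 14575) - 9587) = 1/((-11 + 70225 - 30899 - 6413 + 14575) - 9587) = 1/(47477 - 9587) = 1/37890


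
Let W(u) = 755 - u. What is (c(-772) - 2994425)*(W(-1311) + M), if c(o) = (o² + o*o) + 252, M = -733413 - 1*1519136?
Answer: 4055831715015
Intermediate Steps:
M = -2252549 (M = -733413 - 1519136 = -2252549)
c(o) = 252 + 2*o² (c(o) = (o² + o²) + 252 = 2*o² + 252 = 252 + 2*o²)
(c(-772) - 2994425)*(W(-1311) + M) = ((252 + 2*(-772)²) - 2994425)*((755 - 1*(-1311)) - 2252549) = ((252 + 2*595984) - 2994425)*((755 + 1311) - 2252549) = ((252 + 1191968) - 2994425)*(2066 - 2252549) = (1192220 - 2994425)*(-2250483) = -1802205*(-2250483) = 4055831715015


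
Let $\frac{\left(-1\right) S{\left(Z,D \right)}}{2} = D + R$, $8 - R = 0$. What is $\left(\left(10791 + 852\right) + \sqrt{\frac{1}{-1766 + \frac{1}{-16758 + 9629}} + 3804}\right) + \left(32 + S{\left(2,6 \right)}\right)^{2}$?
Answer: $11659 + \frac{\sqrt{12305040869473485}}{1798545} \approx 11721.0$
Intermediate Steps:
$R = 8$ ($R = 8 - 0 = 8 + 0 = 8$)
$S{\left(Z,D \right)} = -16 - 2 D$ ($S{\left(Z,D \right)} = - 2 \left(D + 8\right) = - 2 \left(8 + D\right) = -16 - 2 D$)
$\left(\left(10791 + 852\right) + \sqrt{\frac{1}{-1766 + \frac{1}{-16758 + 9629}} + 3804}\right) + \left(32 + S{\left(2,6 \right)}\right)^{2} = \left(\left(10791 + 852\right) + \sqrt{\frac{1}{-1766 + \frac{1}{-16758 + 9629}} + 3804}\right) + \left(32 - 28\right)^{2} = \left(11643 + \sqrt{\frac{1}{-1766 + \frac{1}{-7129}} + 3804}\right) + \left(32 - 28\right)^{2} = \left(11643 + \sqrt{\frac{1}{-1766 - \frac{1}{7129}} + 3804}\right) + \left(32 - 28\right)^{2} = \left(11643 + \sqrt{\frac{1}{- \frac{12589815}{7129}} + 3804}\right) + 4^{2} = \left(11643 + \sqrt{- \frac{7129}{12589815} + 3804}\right) + 16 = \left(11643 + \sqrt{\frac{47891649131}{12589815}}\right) + 16 = \left(11643 + \frac{\sqrt{12305040869473485}}{1798545}\right) + 16 = 11659 + \frac{\sqrt{12305040869473485}}{1798545}$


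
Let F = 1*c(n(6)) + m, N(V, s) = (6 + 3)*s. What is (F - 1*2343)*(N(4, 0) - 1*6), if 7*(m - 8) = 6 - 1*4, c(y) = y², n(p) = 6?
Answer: 96546/7 ≈ 13792.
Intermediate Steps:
m = 58/7 (m = 8 + (6 - 1*4)/7 = 8 + (6 - 4)/7 = 8 + (⅐)*2 = 8 + 2/7 = 58/7 ≈ 8.2857)
N(V, s) = 9*s
F = 310/7 (F = 1*6² + 58/7 = 1*36 + 58/7 = 36 + 58/7 = 310/7 ≈ 44.286)
(F - 1*2343)*(N(4, 0) - 1*6) = (310/7 - 1*2343)*(9*0 - 1*6) = (310/7 - 2343)*(0 - 6) = -16091/7*(-6) = 96546/7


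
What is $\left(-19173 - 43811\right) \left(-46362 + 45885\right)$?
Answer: $30043368$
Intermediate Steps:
$\left(-19173 - 43811\right) \left(-46362 + 45885\right) = \left(-19173 - 43811\right) \left(-477\right) = \left(-62984\right) \left(-477\right) = 30043368$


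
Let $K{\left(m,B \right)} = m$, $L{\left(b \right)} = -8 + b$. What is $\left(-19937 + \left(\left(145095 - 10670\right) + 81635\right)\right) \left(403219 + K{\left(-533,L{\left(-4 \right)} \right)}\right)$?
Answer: $78975986378$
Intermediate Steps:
$\left(-19937 + \left(\left(145095 - 10670\right) + 81635\right)\right) \left(403219 + K{\left(-533,L{\left(-4 \right)} \right)}\right) = \left(-19937 + \left(\left(145095 - 10670\right) + 81635\right)\right) \left(403219 - 533\right) = \left(-19937 + \left(134425 + 81635\right)\right) 402686 = \left(-19937 + 216060\right) 402686 = 196123 \cdot 402686 = 78975986378$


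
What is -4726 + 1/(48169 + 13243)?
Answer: -290233111/61412 ≈ -4726.0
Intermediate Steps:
-4726 + 1/(48169 + 13243) = -4726 + 1/61412 = -290233111/61412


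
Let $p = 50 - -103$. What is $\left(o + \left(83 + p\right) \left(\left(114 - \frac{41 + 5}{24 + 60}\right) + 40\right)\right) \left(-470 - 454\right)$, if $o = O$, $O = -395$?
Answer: $-33097460$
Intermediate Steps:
$p = 153$ ($p = 50 + 103 = 153$)
$o = -395$
$\left(o + \left(83 + p\right) \left(\left(114 - \frac{41 + 5}{24 + 60}\right) + 40\right)\right) \left(-470 - 454\right) = \left(-395 + \left(83 + 153\right) \left(\left(114 - \frac{41 + 5}{24 + 60}\right) + 40\right)\right) \left(-470 - 454\right) = \left(-395 + 236 \left(\left(114 - \frac{46}{84}\right) + 40\right)\right) \left(-924\right) = \left(-395 + 236 \left(\left(114 - 46 \cdot \frac{1}{84}\right) + 40\right)\right) \left(-924\right) = \left(-395 + 236 \left(\left(114 - \frac{23}{42}\right) + 40\right)\right) \left(-924\right) = \left(-395 + 236 \left(\frac{4765}{42} + 40\right)\right) \left(-924\right) = \left(-395 + 236 \cdot \frac{6445}{42}\right) \left(-924\right) = \left(-395 + \frac{760510}{21}\right) \left(-924\right) = \frac{752215}{21} \left(-924\right) = -33097460$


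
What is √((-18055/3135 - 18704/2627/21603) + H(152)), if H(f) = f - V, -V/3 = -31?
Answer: √20747977611908602242/624261891 ≈ 7.2966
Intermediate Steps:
V = 93 (V = -3*(-31) = 93)
H(f) = -93 + f (H(f) = f - 1*93 = f - 93 = -93 + f)
√((-18055/3135 - 18704/2627/21603) + H(152)) = √((-18055/3135 - 18704/2627/21603) + (-93 + 152)) = √((-18055*1/3135 - 18704*1/2627*(1/21603)) + 59) = √((-3611/627 - 18704/2627*1/21603) + 59) = √((-3611/627 - 18704/56751081) + 59) = √(-3595436507/624261891 + 59) = √(33236015062/624261891) = √20747977611908602242/624261891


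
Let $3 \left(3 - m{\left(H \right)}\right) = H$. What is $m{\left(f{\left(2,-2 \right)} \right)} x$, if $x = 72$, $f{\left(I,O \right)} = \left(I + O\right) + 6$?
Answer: $72$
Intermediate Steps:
$f{\left(I,O \right)} = 6 + I + O$
$m{\left(H \right)} = 3 - \frac{H}{3}$
$m{\left(f{\left(2,-2 \right)} \right)} x = \left(3 - \frac{6 + 2 - 2}{3}\right) 72 = \left(3 - 2\right) 72 = 1 \cdot 72 = 72$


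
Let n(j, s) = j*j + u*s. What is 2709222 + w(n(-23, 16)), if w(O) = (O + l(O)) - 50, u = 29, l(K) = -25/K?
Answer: 2691193820/993 ≈ 2.7102e+6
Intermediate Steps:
n(j, s) = j² + 29*s (n(j, s) = j*j + 29*s = j² + 29*s)
w(O) = -50 + O - 25/O (w(O) = (O - 25/O) - 50 = -50 + O - 25/O)
2709222 + w(n(-23, 16)) = 2709222 + (-50 + ((-23)² + 29*16) - 25/((-23)² + 29*16)) = 2709222 + (-50 + (529 + 464) - 25/(529 + 464)) = 2709222 + (-50 + 993 - 25/993) = 2709222 + 936374/993 = 2691193820/993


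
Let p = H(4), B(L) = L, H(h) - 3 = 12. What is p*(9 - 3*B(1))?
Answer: 90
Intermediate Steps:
H(h) = 15 (H(h) = 3 + 12 = 15)
p = 15
p*(9 - 3*B(1)) = 15*(9 - 3*1) = 15*(9 - 3) = 15*6 = 90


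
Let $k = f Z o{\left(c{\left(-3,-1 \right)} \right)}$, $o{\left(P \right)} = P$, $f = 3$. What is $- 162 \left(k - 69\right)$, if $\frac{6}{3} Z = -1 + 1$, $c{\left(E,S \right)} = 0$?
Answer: $11178$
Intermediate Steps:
$Z = 0$ ($Z = \frac{-1 + 1}{2} = \frac{1}{2} \cdot 0 = 0$)
$k = 0$ ($k = 3 \cdot 0 \cdot 0 = 0 \cdot 0 = 0$)
$- 162 \left(k - 69\right) = - 162 \left(0 - 69\right) = \left(-162\right) \left(-69\right) = 11178$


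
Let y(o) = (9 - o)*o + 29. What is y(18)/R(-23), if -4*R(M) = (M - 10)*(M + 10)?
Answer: 532/429 ≈ 1.2401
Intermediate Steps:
R(M) = -(-10 + M)*(10 + M)/4 (R(M) = -(M - 10)*(M + 10)/4 = -(-10 + M)*(10 + M)/4)
y(o) = 29 + o*(9 - o) (y(o) = o*(9 - o) + 29 = 29 + o*(9 - o))
y(18)/R(-23) = (29 - 1*18² + 9*18)/(25 - ¼*(-23)²) = (29 - 1*324 + 162)/(25 - ¼*529) = (29 - 324 + 162)/(25 - 529/4) = -133/(-429/4) = -133*(-4/429) = 532/429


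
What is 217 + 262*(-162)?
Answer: -42227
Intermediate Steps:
217 + 262*(-162) = 217 - 42444 = -42227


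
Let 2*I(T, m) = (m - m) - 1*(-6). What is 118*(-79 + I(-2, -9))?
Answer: -8968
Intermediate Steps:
I(T, m) = 3 (I(T, m) = ((m - m) - 1*(-6))/2 = (0 + 6)/2 = (½)*6 = 3)
118*(-79 + I(-2, -9)) = 118*(-79 + 3) = 118*(-76) = -8968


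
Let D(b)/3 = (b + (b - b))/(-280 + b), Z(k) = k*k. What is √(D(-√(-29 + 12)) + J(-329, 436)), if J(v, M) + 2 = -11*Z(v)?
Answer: √10*√((33338284 + 119065*I*√17)/(-280 - I*√17)) ≈ 2.0238e-5 + 1091.2*I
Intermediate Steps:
Z(k) = k²
J(v, M) = -2 - 11*v²
D(b) = 3*b/(-280 + b) (D(b) = 3*((b + (b - b))/(-280 + b)) = 3*((b + 0)/(-280 + b)) = 3*(b/(-280 + b)) = 3*b/(-280 + b))
√(D(-√(-29 + 12)) + J(-329, 436)) = √(3*(-√(-29 + 12))/(-280 - √(-29 + 12)) + (-2 - 11*(-329)²)) = √(3*(-√(-17))/(-280 - √(-17)) + (-2 - 11*108241)) = √(3*(-I*√17)/(-280 - I*√17) + (-2 - 1190651)) = √(3*(-I*√17)/(-280 - I*√17) - 1190653) = √(-3*I*√17/(-280 - I*√17) - 1190653) = √(-1190653 - 3*I*√17/(-280 - I*√17))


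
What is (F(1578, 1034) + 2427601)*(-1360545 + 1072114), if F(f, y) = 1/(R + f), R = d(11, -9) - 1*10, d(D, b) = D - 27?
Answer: -1086703236304543/1552 ≈ -7.0020e+11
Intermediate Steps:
d(D, b) = -27 + D
R = -26 (R = (-27 + 11) - 1*10 = -16 - 10 = -26)
F(f, y) = 1/(-26 + f)
(F(1578, 1034) + 2427601)*(-1360545 + 1072114) = (1/(-26 + 1578) + 2427601)*(-1360545 + 1072114) = (1/1552 + 2427601)*(-288431) = (3767636753/1552)*(-288431) = -1086703236304543/1552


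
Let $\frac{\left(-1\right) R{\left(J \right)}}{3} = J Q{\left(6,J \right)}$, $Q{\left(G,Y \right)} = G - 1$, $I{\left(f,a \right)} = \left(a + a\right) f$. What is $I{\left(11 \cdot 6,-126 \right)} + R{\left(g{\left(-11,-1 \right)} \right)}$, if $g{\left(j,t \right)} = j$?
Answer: $-16467$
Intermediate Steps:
$I{\left(f,a \right)} = 2 a f$
$Q{\left(G,Y \right)} = -1 + G$
$R{\left(J \right)} = - 15 J$ ($R{\left(J \right)} = - 3 J \left(-1 + 6\right) = - 3 J 5 = - 3 \cdot 5 J = - 15 J$)
$I{\left(11 \cdot 6,-126 \right)} + R{\left(g{\left(-11,-1 \right)} \right)} = 2 \left(-126\right) 11 \cdot 6 - -165 = 2 \left(-126\right) 66 + 165 = -16632 + 165 = -16467$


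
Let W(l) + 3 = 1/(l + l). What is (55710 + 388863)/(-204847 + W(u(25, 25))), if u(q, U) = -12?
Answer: -10669752/4916401 ≈ -2.1702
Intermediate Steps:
W(l) = -3 + 1/(2*l) (W(l) = -3 + 1/(l + l) = -3 + 1/(2*l))
(55710 + 388863)/(-204847 + W(u(25, 25))) = (55710 + 388863)/(-204847 + (-3 + (1/2)/(-12))) = 444573/(-204847 + (-3 + (1/2)*(-1/12))) = 444573/(-204847 + (-3 - 1/24)) = 444573/(-204847 - 73/24) = 444573/(-4916401/24) = 444573*(-24/4916401) = -10669752/4916401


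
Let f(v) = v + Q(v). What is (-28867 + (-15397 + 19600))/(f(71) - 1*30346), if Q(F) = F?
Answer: 6166/7551 ≈ 0.81658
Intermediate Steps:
f(v) = 2*v (f(v) = v + v = 2*v)
(-28867 + (-15397 + 19600))/(f(71) - 1*30346) = (-28867 + (-15397 + 19600))/(2*71 - 1*30346) = (-28867 + 4203)/(142 - 30346) = -24664/(-30204) = -24664*(-1/30204) = 6166/7551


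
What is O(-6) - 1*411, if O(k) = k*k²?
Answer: -627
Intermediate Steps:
O(k) = k³
O(-6) - 1*411 = (-6)³ - 1*411 = -216 - 411 = -627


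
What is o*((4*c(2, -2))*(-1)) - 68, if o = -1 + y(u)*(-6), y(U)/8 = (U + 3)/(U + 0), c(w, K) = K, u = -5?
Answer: -1148/5 ≈ -229.60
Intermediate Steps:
y(U) = 8*(3 + U)/U (y(U) = 8*((U + 3)/(U + 0)) = 8*((3 + U)/U) = 8*(3 + U)/U)
o = -101/5 (o = -1 + (8 + 24/(-5))*(-6) = -1 + (8 + 24*(-⅕))*(-6) = -1 + (8 - 24/5)*(-6) = -1 + (16/5)*(-6) = -1 - 96/5 = -101/5 ≈ -20.200)
o*((4*c(2, -2))*(-1)) - 68 = -101*4*(-2)*(-1)/5 - 68 = -(-808)*(-1)/5 - 68 = -101/5*8 - 68 = -808/5 - 68 = -1148/5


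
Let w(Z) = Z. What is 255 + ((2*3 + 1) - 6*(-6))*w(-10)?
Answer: -175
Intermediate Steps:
255 + ((2*3 + 1) - 6*(-6))*w(-10) = 255 + ((2*3 + 1) - 6*(-6))*(-10) = 255 + ((6 + 1) + 36)*(-10) = 255 + (7 + 36)*(-10) = 255 + 43*(-10) = 255 - 430 = -175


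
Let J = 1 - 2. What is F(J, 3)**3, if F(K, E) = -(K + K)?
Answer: 8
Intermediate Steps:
J = -1
F(K, E) = -2*K
F(J, 3)**3 = (-2*(-1))**3 = 2**3 = 8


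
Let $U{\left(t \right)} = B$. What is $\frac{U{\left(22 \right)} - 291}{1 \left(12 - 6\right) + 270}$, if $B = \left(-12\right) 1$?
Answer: $- \frac{101}{92} \approx -1.0978$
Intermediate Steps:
$B = -12$
$U{\left(t \right)} = -12$
$\frac{U{\left(22 \right)} - 291}{1 \left(12 - 6\right) + 270} = \frac{-12 - 291}{1 \left(12 - 6\right) + 270} = - \frac{303}{1 \cdot 6 + 270} = - \frac{303}{6 + 270} = - \frac{303}{276} = \left(-303\right) \frac{1}{276} = - \frac{101}{92}$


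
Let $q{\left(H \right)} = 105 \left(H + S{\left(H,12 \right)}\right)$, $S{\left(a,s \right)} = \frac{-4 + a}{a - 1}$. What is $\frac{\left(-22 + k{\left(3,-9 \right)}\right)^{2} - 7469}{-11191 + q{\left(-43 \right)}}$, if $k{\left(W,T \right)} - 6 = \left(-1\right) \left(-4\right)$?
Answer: $\frac{322300}{686129} \approx 0.46974$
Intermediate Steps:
$k{\left(W,T \right)} = 10$ ($k{\left(W,T \right)} = 6 - -4 = 6 + 4 = 10$)
$S{\left(a,s \right)} = \frac{-4 + a}{-1 + a}$
$q{\left(H \right)} = 105 H + \frac{105 \left(-4 + H\right)}{-1 + H}$ ($q{\left(H \right)} = 105 \left(H + \frac{-4 + H}{-1 + H}\right) = 105 H + \frac{105 \left(-4 + H\right)}{-1 + H}$)
$\frac{\left(-22 + k{\left(3,-9 \right)}\right)^{2} - 7469}{-11191 + q{\left(-43 \right)}} = \frac{\left(-22 + 10\right)^{2} - 7469}{-11191 + \frac{105 \left(-4 + \left(-43\right)^{2}\right)}{-1 - 43}} = \frac{\left(-12\right)^{2} - 7469}{-11191 + \frac{105 \left(-4 + 1849\right)}{-44}} = \frac{144 - 7469}{-11191 + 105 \left(- \frac{1}{44}\right) 1845} = - \frac{7325}{-11191 - \frac{193725}{44}} = - \frac{7325}{- \frac{686129}{44}} = \left(-7325\right) \left(- \frac{44}{686129}\right) = \frac{322300}{686129}$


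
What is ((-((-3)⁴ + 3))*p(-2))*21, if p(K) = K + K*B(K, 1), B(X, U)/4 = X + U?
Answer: -10584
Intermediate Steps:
B(X, U) = 4*U + 4*X (B(X, U) = 4*(X + U) = 4*(U + X) = 4*U + 4*X)
p(K) = K + K*(4 + 4*K) (p(K) = K + K*(4*1 + 4*K) = K + K*(4 + 4*K))
((-((-3)⁴ + 3))*p(-2))*21 = ((-((-3)⁴ + 3))*(-2*(5 + 4*(-2))))*21 = ((-(81 + 3))*(-2*(5 - 8)))*21 = ((-1*84)*(-2*(-3)))*21 = -84*6*21 = -504*21 = -10584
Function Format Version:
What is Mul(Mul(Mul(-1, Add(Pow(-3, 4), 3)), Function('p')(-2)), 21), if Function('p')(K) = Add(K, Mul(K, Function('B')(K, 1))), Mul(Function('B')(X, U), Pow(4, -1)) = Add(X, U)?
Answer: -10584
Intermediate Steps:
Function('B')(X, U) = Add(Mul(4, U), Mul(4, X)) (Function('B')(X, U) = Mul(4, Add(X, U)) = Mul(4, Add(U, X)) = Add(Mul(4, U), Mul(4, X)))
Function('p')(K) = Add(K, Mul(K, Add(4, Mul(4, K)))) (Function('p')(K) = Add(K, Mul(K, Add(Mul(4, 1), Mul(4, K)))) = Add(K, Mul(K, Add(4, Mul(4, K)))))
Mul(Mul(Mul(-1, Add(Pow(-3, 4), 3)), Function('p')(-2)), 21) = Mul(Mul(Mul(-1, Add(Pow(-3, 4), 3)), Mul(-2, Add(5, Mul(4, -2)))), 21) = Mul(Mul(Mul(-1, Add(81, 3)), Mul(-2, Add(5, -8))), 21) = Mul(Mul(Mul(-1, 84), Mul(-2, -3)), 21) = Mul(Mul(-84, 6), 21) = Mul(-504, 21) = -10584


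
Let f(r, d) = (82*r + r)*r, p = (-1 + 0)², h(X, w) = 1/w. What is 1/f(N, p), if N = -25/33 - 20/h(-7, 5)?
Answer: 1089/917616875 ≈ 1.1868e-6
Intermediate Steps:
h(X, w) = 1/w
N = -3325/33 (N = -25/33 - 20/(1/5) = -25*1/33 - 20/⅕ = -25/33 - 20*5 = -25/33 - 100 = -3325/33 ≈ -100.76)
p = 1 (p = (-1)² = 1)
f(r, d) = 83*r² (f(r, d) = (83*r)*r = 83*r²)
1/f(N, p) = 1/(83*(-3325/33)²) = 1/(83*(11055625/1089)) = 1/(917616875/1089) = 1089/917616875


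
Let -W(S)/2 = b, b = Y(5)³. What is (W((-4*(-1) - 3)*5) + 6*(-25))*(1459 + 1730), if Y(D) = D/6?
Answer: -17353475/36 ≈ -4.8204e+5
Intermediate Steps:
Y(D) = D/6 (Y(D) = D*(⅙) = D/6)
b = 125/216 (b = ((⅙)*5)³ = (⅚)³ = 125/216 ≈ 0.57870)
W(S) = -125/108 (W(S) = -2*125/216 = -125/108)
(W((-4*(-1) - 3)*5) + 6*(-25))*(1459 + 1730) = (-125/108 + 6*(-25))*(1459 + 1730) = (-125/108 - 150)*3189 = -16325/108*3189 = -17353475/36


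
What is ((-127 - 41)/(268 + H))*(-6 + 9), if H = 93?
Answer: -504/361 ≈ -1.3961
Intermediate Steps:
((-127 - 41)/(268 + H))*(-6 + 9) = ((-127 - 41)/(268 + 93))*(-6 + 9) = -168/361*3 = -504/361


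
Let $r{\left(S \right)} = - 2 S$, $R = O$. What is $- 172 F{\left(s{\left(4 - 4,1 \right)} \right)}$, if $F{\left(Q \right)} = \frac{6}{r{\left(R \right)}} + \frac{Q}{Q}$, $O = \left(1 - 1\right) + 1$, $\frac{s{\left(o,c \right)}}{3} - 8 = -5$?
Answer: $344$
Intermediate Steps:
$s{\left(o,c \right)} = 9$ ($s{\left(o,c \right)} = 24 + 3 \left(-5\right) = 24 - 15 = 9$)
$O = 1$ ($O = 0 + 1 = 1$)
$R = 1$
$F{\left(Q \right)} = -2$ ($F{\left(Q \right)} = \frac{6}{\left(-2\right) 1} + \frac{Q}{Q} = \frac{6}{-2} + 1 = 6 \left(- \frac{1}{2}\right) + 1 = -3 + 1 = -2$)
$- 172 F{\left(s{\left(4 - 4,1 \right)} \right)} = \left(-172\right) \left(-2\right) = 344$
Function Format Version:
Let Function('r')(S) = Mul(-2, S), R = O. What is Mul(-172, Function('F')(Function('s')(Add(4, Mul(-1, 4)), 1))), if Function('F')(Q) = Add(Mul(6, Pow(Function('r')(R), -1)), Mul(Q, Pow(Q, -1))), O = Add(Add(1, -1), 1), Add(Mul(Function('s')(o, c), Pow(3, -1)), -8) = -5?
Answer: 344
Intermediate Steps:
Function('s')(o, c) = 9 (Function('s')(o, c) = Add(24, Mul(3, -5)) = Add(24, -15) = 9)
O = 1 (O = Add(0, 1) = 1)
R = 1
Function('F')(Q) = -2 (Function('F')(Q) = Add(Mul(6, Pow(Mul(-2, 1), -1)), Mul(Q, Pow(Q, -1))) = Add(Mul(6, Pow(-2, -1)), 1) = Add(Mul(6, Rational(-1, 2)), 1) = Add(-3, 1) = -2)
Mul(-172, Function('F')(Function('s')(Add(4, Mul(-1, 4)), 1))) = Mul(-172, -2) = 344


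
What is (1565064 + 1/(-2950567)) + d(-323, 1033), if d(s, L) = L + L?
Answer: 4623922062709/2950567 ≈ 1.5671e+6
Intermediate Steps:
d(s, L) = 2*L
(1565064 + 1/(-2950567)) + d(-323, 1033) = (1565064 + 1/(-2950567)) + 2*1033 = (1565064 - 1/2950567) + 2066 = 4617826191287/2950567 + 2066 = 4623922062709/2950567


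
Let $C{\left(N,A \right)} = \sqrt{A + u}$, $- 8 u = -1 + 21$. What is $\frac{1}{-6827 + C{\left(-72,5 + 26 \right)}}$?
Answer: $- \frac{13654}{93215801} - \frac{\sqrt{114}}{93215801} \approx -0.00014659$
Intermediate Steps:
$u = - \frac{5}{2}$ ($u = - \frac{-1 + 21}{8} = \left(- \frac{1}{8}\right) 20 = - \frac{5}{2} \approx -2.5$)
$C{\left(N,A \right)} = \sqrt{- \frac{5}{2} + A}$ ($C{\left(N,A \right)} = \sqrt{A - \frac{5}{2}} = \sqrt{- \frac{5}{2} + A}$)
$\frac{1}{-6827 + C{\left(-72,5 + 26 \right)}} = \frac{1}{-6827 + \frac{\sqrt{-10 + 4 \left(5 + 26\right)}}{2}} = \frac{1}{-6827 + \frac{\sqrt{-10 + 4 \cdot 31}}{2}} = \frac{1}{-6827 + \frac{\sqrt{-10 + 124}}{2}} = \frac{1}{-6827 + \frac{\sqrt{114}}{2}}$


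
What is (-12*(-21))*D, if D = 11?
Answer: 2772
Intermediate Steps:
(-12*(-21))*D = -12*(-21)*11 = 252*11 = 2772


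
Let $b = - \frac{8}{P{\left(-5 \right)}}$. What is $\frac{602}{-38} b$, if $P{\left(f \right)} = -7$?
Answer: $- \frac{344}{19} \approx -18.105$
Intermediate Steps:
$b = \frac{8}{7}$ ($b = - \frac{8}{-7} = \left(-8\right) \left(- \frac{1}{7}\right) = \frac{8}{7} \approx 1.1429$)
$\frac{602}{-38} b = \frac{602}{-38} \cdot \frac{8}{7} = 602 \left(- \frac{1}{38}\right) \frac{8}{7} = \left(- \frac{301}{19}\right) \frac{8}{7} = - \frac{344}{19}$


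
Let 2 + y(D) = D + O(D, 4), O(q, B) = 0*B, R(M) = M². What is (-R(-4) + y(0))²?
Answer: 324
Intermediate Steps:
O(q, B) = 0
y(D) = -2 + D (y(D) = -2 + (D + 0) = -2 + D)
(-R(-4) + y(0))² = (-1*(-4)² + (-2 + 0))² = (-1*16 - 2)² = (-16 - 2)² = (-18)² = 324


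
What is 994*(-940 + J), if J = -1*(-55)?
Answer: -879690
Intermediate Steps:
J = 55
994*(-940 + J) = 994*(-940 + 55) = 994*(-885) = -879690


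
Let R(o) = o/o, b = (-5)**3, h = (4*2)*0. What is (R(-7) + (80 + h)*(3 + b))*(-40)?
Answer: 390360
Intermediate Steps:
h = 0 (h = 8*0 = 0)
b = -125
R(o) = 1
(R(-7) + (80 + h)*(3 + b))*(-40) = (1 + (80 + 0)*(3 - 125))*(-40) = (1 + 80*(-122))*(-40) = (1 - 9760)*(-40) = -9759*(-40) = 390360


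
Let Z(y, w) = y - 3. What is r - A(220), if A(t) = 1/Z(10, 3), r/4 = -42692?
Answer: -1195377/7 ≈ -1.7077e+5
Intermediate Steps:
Z(y, w) = -3 + y
r = -170768 (r = 4*(-42692) = -170768)
A(t) = ⅐ (A(t) = 1/(-3 + 10) = 1/7 = ⅐)
r - A(220) = -170768 - 1*⅐ = -170768 - ⅐ = -1195377/7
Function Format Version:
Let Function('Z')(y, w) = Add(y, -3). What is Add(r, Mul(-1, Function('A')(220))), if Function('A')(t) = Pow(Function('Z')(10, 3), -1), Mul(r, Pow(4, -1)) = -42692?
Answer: Rational(-1195377, 7) ≈ -1.7077e+5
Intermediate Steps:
Function('Z')(y, w) = Add(-3, y)
r = -170768 (r = Mul(4, -42692) = -170768)
Function('A')(t) = Rational(1, 7) (Function('A')(t) = Pow(Add(-3, 10), -1) = Pow(7, -1) = Rational(1, 7))
Add(r, Mul(-1, Function('A')(220))) = Add(-170768, Mul(-1, Rational(1, 7))) = Add(-170768, Rational(-1, 7)) = Rational(-1195377, 7)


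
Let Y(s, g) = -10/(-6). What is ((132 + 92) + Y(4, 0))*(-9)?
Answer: -2031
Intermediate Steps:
Y(s, g) = 5/3 (Y(s, g) = -10*(-1/6) = 5/3)
((132 + 92) + Y(4, 0))*(-9) = ((132 + 92) + 5/3)*(-9) = (224 + 5/3)*(-9) = (677/3)*(-9) = -2031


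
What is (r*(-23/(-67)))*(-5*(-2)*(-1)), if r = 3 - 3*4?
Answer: 2070/67 ≈ 30.896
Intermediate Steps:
r = -9 (r = 3 - 12 = -9)
(r*(-23/(-67)))*(-5*(-2)*(-1)) = (-(-207)/(-67))*(-5*(-2)*(-1)) = (-(-207)*(-1)/67)*(10*(-1)) = -9*23/67*(-10) = -207/67*(-10) = 2070/67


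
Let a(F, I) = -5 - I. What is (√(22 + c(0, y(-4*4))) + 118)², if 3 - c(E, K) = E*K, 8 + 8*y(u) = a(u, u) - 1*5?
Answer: 15129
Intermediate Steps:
y(u) = -9/4 - u/8 (y(u) = -1 + ((-5 - u) - 1*5)/8 = -1 + ((-5 - u) - 5)/8 = -1 + (-10 - u)/8 = -1 + (-5/4 - u/8) = -9/4 - u/8)
c(E, K) = 3 - E*K
(√(22 + c(0, y(-4*4))) + 118)² = (√(22 + (3 - 1*0*(-9/4 - (-1)*4/2))) + 118)² = (√(22 + (3 - 1*0*(-9/4 - ⅛*(-16)))) + 118)² = (√(22 + (3 - 1*0*(-9/4 + 2))) + 118)² = (√(22 + (3 - 1*0*(-¼))) + 118)² = (√(22 + (3 + 0)) + 118)² = (√(22 + 3) + 118)² = (√25 + 118)² = (5 + 118)² = 123² = 15129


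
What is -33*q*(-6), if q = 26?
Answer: 5148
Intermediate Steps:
-33*q*(-6) = -33*26*(-6) = -858*(-6) = 5148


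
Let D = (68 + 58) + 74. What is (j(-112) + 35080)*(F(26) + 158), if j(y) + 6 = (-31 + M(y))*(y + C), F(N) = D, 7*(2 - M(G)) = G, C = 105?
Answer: 12589070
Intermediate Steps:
M(G) = 2 - G/7
D = 200 (D = 126 + 74 = 200)
F(N) = 200
j(y) = -6 + (-29 - y/7)*(105 + y) (j(y) = -6 + (-31 + (2 - y/7))*(y + 105) = -6 + (-29 - y/7)*(105 + y))
(j(-112) + 35080)*(F(26) + 158) = ((-3051 - 44*(-112) - ⅐*(-112)²) + 35080)*(200 + 158) = ((-3051 + 4928 - ⅐*12544) + 35080)*358 = ((-3051 + 4928 - 1792) + 35080)*358 = (85 + 35080)*358 = 35165*358 = 12589070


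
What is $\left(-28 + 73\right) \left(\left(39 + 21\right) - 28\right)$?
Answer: $1440$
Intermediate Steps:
$\left(-28 + 73\right) \left(\left(39 + 21\right) - 28\right) = 45 \left(60 - 28\right) = 45 \cdot 32 = 1440$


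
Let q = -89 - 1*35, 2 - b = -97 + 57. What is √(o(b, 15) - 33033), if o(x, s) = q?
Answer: I*√33157 ≈ 182.09*I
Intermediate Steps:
b = 42 (b = 2 - (-97 + 57) = 2 - 1*(-40) = 2 + 40 = 42)
q = -124 (q = -89 - 35 = -124)
o(x, s) = -124
√(o(b, 15) - 33033) = √(-124 - 33033) = √(-33157) = I*√33157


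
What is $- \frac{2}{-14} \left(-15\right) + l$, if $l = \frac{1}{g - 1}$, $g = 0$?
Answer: $- \frac{22}{7} \approx -3.1429$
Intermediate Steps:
$l = -1$ ($l = \frac{1}{0 - 1} = \frac{1}{-1} = -1$)
$- \frac{2}{-14} \left(-15\right) + l = - \frac{2}{-14} \left(-15\right) - 1 = \left(-2\right) \left(- \frac{1}{14}\right) \left(-15\right) - 1 = \frac{1}{7} \left(-15\right) - 1 = - \frac{15}{7} - 1 = - \frac{22}{7}$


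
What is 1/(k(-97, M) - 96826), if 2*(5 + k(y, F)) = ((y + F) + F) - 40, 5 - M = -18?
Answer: -2/193753 ≈ -1.0322e-5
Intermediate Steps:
M = 23 (M = 5 - 1*(-18) = 5 + 18 = 23)
k(y, F) = -25 + F + y/2 (k(y, F) = -5 + (((y + F) + F) - 40)/2 = -5 + (((F + y) + F) - 40)/2 = -5 + ((y + 2*F) - 40)/2 = -5 + (-40 + y + 2*F)/2 = -5 + (-20 + F + y/2) = -25 + F + y/2)
1/(k(-97, M) - 96826) = 1/((-25 + 23 + (½)*(-97)) - 96826) = 1/((-25 + 23 - 97/2) - 96826) = 1/(-101/2 - 96826) = 1/(-193753/2) = -2/193753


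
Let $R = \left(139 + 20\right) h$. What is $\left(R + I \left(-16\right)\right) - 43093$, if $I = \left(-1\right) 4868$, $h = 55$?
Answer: $43540$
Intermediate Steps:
$R = 8745$ ($R = \left(139 + 20\right) 55 = 159 \cdot 55 = 8745$)
$I = -4868$
$\left(R + I \left(-16\right)\right) - 43093 = \left(8745 - -77888\right) - 43093 = \left(8745 + 77888\right) - 43093 = 86633 - 43093 = 43540$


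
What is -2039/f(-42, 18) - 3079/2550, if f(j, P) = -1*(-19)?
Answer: -5257951/48450 ≈ -108.52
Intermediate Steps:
f(j, P) = 19
-2039/f(-42, 18) - 3079/2550 = -2039/19 - 3079/2550 = -5257951/48450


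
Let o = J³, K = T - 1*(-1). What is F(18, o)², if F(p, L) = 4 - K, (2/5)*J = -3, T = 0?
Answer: 9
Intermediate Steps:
J = -15/2 (J = (5/2)*(-3) = -15/2 ≈ -7.5000)
K = 1 (K = 0 - 1*(-1) = 0 + 1 = 1)
o = -3375/8 (o = (-15/2)³ = -3375/8 ≈ -421.88)
F(p, L) = 3 (F(p, L) = 4 - 1*1 = 4 - 1 = 3)
F(18, o)² = 3² = 9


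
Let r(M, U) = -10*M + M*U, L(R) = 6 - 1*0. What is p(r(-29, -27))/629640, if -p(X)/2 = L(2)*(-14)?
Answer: 7/26235 ≈ 0.00026682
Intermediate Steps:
L(R) = 6 (L(R) = 6 + 0 = 6)
p(X) = 168 (p(X) = -12*(-14) = -2*(-84) = 168)
p(r(-29, -27))/629640 = 168/629640 = 168*(1/629640) = 7/26235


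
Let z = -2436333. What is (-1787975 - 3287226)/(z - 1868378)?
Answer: 5075201/4304711 ≈ 1.1790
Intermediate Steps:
(-1787975 - 3287226)/(z - 1868378) = (-1787975 - 3287226)/(-2436333 - 1868378) = -5075201/(-4304711) = -5075201*(-1/4304711) = 5075201/4304711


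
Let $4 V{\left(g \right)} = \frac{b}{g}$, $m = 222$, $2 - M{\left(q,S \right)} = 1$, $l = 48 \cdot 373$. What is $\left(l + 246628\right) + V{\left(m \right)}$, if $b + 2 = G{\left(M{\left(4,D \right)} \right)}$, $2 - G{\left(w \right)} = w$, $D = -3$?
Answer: $\frac{234904415}{888} \approx 2.6453 \cdot 10^{5}$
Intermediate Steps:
$l = 17904$
$M{\left(q,S \right)} = 1$ ($M{\left(q,S \right)} = 2 - 1 = 1$)
$G{\left(w \right)} = 2 - w$
$b = -1$ ($b = -2 + \left(2 - 1\right) = -2 + 1 = -1$)
$V{\left(g \right)} = - \frac{1}{4 g}$ ($V{\left(g \right)} = \frac{\left(-1\right) \frac{1}{g}}{4} = - \frac{1}{4 g}$)
$\left(l + 246628\right) + V{\left(m \right)} = \left(17904 + 246628\right) - \frac{1}{4 \cdot 222} = 264532 - \frac{1}{888} = \frac{234904415}{888}$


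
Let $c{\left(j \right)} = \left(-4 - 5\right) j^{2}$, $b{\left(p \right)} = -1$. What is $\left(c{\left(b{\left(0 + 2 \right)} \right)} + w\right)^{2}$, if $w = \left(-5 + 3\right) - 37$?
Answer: $2304$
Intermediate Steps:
$c{\left(j \right)} = - 9 j^{2}$
$w = -39$ ($w = -2 - 37 = -39$)
$\left(c{\left(b{\left(0 + 2 \right)} \right)} + w\right)^{2} = \left(- 9 \left(-1\right)^{2} - 39\right)^{2} = \left(\left(-9\right) 1 - 39\right)^{2} = \left(-9 - 39\right)^{2} = \left(-48\right)^{2} = 2304$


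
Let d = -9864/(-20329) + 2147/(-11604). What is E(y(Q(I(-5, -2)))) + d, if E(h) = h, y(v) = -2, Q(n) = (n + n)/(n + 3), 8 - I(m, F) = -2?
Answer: -400979939/235897716 ≈ -1.6998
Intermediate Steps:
I(m, F) = 10 (I(m, F) = 8 - 1*(-2) = 8 + 2 = 10)
Q(n) = 2*n/(3 + n) (Q(n) = (2*n)/(3 + n) = 2*n/(3 + n))
d = 70815493/235897716 (d = -9864*(-1/20329) + 2147*(-1/11604) = 9864/20329 - 2147/11604 = 70815493/235897716 ≈ 0.30020)
E(y(Q(I(-5, -2)))) + d = -2 + 70815493/235897716 = -400979939/235897716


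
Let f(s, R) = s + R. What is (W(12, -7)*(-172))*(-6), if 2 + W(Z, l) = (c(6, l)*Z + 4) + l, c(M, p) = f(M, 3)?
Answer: 106296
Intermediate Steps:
f(s, R) = R + s
c(M, p) = 3 + M
W(Z, l) = 2 + l + 9*Z (W(Z, l) = -2 + (((3 + 6)*Z + 4) + l) = -2 + ((9*Z + 4) + l) = -2 + ((4 + 9*Z) + l) = -2 + (4 + l + 9*Z) = 2 + l + 9*Z)
(W(12, -7)*(-172))*(-6) = ((2 - 7 + 9*12)*(-172))*(-6) = ((2 - 7 + 108)*(-172))*(-6) = (103*(-172))*(-6) = -17716*(-6) = 106296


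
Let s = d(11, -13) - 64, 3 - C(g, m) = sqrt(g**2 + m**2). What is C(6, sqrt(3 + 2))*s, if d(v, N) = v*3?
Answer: -93 + 31*sqrt(41) ≈ 105.50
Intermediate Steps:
d(v, N) = 3*v
C(g, m) = 3 - sqrt(g**2 + m**2)
s = -31 (s = 3*11 - 64 = 33 - 64 = -31)
C(6, sqrt(3 + 2))*s = (3 - sqrt(6**2 + (sqrt(3 + 2))**2))*(-31) = (3 - sqrt(36 + (sqrt(5))**2))*(-31) = (3 - sqrt(36 + 5))*(-31) = (3 - sqrt(41))*(-31) = -93 + 31*sqrt(41)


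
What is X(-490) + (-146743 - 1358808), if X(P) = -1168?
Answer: -1506719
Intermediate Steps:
X(-490) + (-146743 - 1358808) = -1168 + (-146743 - 1358808) = -1168 - 1505551 = -1506719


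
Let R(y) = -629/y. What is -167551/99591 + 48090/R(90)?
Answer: -431145196679/62642739 ≈ -6882.6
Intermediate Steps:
-167551/99591 + 48090/R(90) = -167551/99591 + 48090/((-629/90)) = -167551*1/99591 + 48090/((-629*1/90)) = -167551/99591 + 48090/(-629/90) = -167551/99591 + 48090*(-90/629) = -167551/99591 - 4328100/629 = -431145196679/62642739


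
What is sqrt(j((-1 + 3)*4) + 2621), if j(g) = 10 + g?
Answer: sqrt(2639) ≈ 51.371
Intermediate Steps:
sqrt(j((-1 + 3)*4) + 2621) = sqrt((10 + (-1 + 3)*4) + 2621) = sqrt((10 + 2*4) + 2621) = sqrt((10 + 8) + 2621) = sqrt(18 + 2621) = sqrt(2639)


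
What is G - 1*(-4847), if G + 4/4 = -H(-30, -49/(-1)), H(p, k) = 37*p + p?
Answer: 5986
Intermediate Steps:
H(p, k) = 38*p
G = 1139 (G = -1 - 38*(-30) = -1 - 1*(-1140) = -1 + 1140 = 1139)
G - 1*(-4847) = 1139 - 1*(-4847) = 1139 + 4847 = 5986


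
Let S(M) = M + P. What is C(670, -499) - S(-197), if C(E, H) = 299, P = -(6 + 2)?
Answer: 504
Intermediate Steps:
P = -8 (P = -1*8 = -8)
S(M) = -8 + M (S(M) = M - 8 = -8 + M)
C(670, -499) - S(-197) = 299 - (-8 - 197) = 299 - 1*(-205) = 299 + 205 = 504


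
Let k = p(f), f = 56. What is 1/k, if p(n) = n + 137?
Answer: 1/193 ≈ 0.0051813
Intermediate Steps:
p(n) = 137 + n
k = 193 (k = 137 + 56 = 193)
1/k = 1/193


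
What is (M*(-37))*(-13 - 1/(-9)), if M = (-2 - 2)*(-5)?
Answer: 85840/9 ≈ 9537.8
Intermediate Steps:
M = 20 (M = -4*(-5) = 20)
(M*(-37))*(-13 - 1/(-9)) = (20*(-37))*(-13 - 1/(-9)) = -740*(-13 - 1*(-1/9)) = -740*(-13 + 1/9) = -740*(-116/9) = 85840/9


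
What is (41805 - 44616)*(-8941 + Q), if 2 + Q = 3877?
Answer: 14240526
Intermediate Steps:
Q = 3875 (Q = -2 + 3877 = 3875)
(41805 - 44616)*(-8941 + Q) = (41805 - 44616)*(-8941 + 3875) = -2811*(-5066) = 14240526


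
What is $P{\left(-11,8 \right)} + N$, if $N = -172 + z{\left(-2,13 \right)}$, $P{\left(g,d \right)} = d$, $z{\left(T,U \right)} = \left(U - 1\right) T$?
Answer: $-188$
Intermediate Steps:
$z{\left(T,U \right)} = T \left(-1 + U\right)$ ($z{\left(T,U \right)} = \left(-1 + U\right) T = T \left(-1 + U\right)$)
$N = -196$ ($N = -172 - 2 \left(-1 + 13\right) = -172 - 24 = -196$)
$P{\left(-11,8 \right)} + N = 8 - 196 = -188$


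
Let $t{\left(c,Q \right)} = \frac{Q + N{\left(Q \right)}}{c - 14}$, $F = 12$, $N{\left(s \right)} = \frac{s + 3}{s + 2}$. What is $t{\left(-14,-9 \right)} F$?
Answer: $\frac{171}{49} \approx 3.4898$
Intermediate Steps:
$N{\left(s \right)} = \frac{3 + s}{2 + s}$
$t{\left(c,Q \right)} = \frac{Q + \frac{3 + Q}{2 + Q}}{-14 + c}$ ($t{\left(c,Q \right)} = \frac{Q + \frac{3 + Q}{2 + Q}}{c - 14} = \frac{Q + \frac{3 + Q}{2 + Q}}{-14 + c}$)
$t{\left(-14,-9 \right)} F = \frac{3 - 9 - 9 \left(2 - 9\right)}{\left(-14 - 14\right) \left(2 - 9\right)} 12 = \frac{3 - 9 - -63}{\left(-28\right) \left(-7\right)} 12 = \left(- \frac{1}{28}\right) \left(- \frac{1}{7}\right) \left(3 - 9 + 63\right) 12 = \left(- \frac{1}{28}\right) \left(- \frac{1}{7}\right) 57 \cdot 12 = \frac{57}{196} \cdot 12 = \frac{171}{49}$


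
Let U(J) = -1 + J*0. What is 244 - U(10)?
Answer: 245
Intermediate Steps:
U(J) = -1 (U(J) = -1 + 0 = -1)
244 - U(10) = 244 - 1*(-1) = 244 + 1 = 245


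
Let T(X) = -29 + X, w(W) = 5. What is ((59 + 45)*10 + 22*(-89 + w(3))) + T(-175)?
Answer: -1012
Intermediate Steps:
((59 + 45)*10 + 22*(-89 + w(3))) + T(-175) = ((59 + 45)*10 + 22*(-89 + 5)) + (-29 - 175) = (104*10 + 22*(-84)) - 204 = (1040 - 1848) - 204 = -808 - 204 = -1012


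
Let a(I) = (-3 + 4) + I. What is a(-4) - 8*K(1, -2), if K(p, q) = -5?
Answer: 37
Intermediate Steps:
a(I) = 1 + I
a(-4) - 8*K(1, -2) = (1 - 4) - 8*(-5) = -3 + 40 = 37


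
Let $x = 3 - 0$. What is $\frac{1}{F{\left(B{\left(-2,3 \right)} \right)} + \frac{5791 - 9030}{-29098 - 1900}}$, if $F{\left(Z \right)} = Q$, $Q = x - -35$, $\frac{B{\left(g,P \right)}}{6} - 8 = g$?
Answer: $\frac{30998}{1181163} \approx 0.026244$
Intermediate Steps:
$B{\left(g,P \right)} = 48 + 6 g$
$x = 3$ ($x = 3 + 0 = 3$)
$Q = 38$ ($Q = 3 - -35 = 3 + 35 = 38$)
$F{\left(Z \right)} = 38$
$\frac{1}{F{\left(B{\left(-2,3 \right)} \right)} + \frac{5791 - 9030}{-29098 - 1900}} = \frac{1}{38 + \frac{5791 - 9030}{-29098 - 1900}} = \frac{1}{38 + \frac{5791 - 9030}{-30998}} = \frac{1}{38 - - \frac{3239}{30998}} = \frac{1}{38 + \frac{3239}{30998}} = \frac{1}{\frac{1181163}{30998}} = \frac{30998}{1181163}$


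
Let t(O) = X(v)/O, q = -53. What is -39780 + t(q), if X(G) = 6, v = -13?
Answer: -2108346/53 ≈ -39780.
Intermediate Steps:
t(O) = 6/O
-39780 + t(q) = -39780 + 6/(-53) = -39780 + 6*(-1/53) = -39780 - 6/53 = -2108346/53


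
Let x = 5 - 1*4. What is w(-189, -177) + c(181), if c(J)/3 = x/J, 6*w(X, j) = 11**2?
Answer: 21919/1086 ≈ 20.183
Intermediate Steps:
w(X, j) = 121/6 (w(X, j) = (1/6)*11**2 = (1/6)*121 = 121/6)
x = 1 (x = 5 - 4 = 1)
c(J) = 3/J (c(J) = 3*(1/J) = 3/J)
w(-189, -177) + c(181) = 121/6 + 3/181 = 21919/1086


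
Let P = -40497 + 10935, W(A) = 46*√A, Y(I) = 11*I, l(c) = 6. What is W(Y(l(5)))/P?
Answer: -23*√66/14781 ≈ -0.012641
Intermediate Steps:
P = -29562
W(Y(l(5)))/P = (46*√(11*6))/(-29562) = (46*√66)*(-1/29562) = -23*√66/14781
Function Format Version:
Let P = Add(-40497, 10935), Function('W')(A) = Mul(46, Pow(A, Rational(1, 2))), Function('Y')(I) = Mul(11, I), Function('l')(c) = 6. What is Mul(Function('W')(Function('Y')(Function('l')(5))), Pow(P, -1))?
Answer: Mul(Rational(-23, 14781), Pow(66, Rational(1, 2))) ≈ -0.012641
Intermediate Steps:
P = -29562
Mul(Function('W')(Function('Y')(Function('l')(5))), Pow(P, -1)) = Mul(Mul(46, Pow(Mul(11, 6), Rational(1, 2))), Pow(-29562, -1)) = Mul(Mul(46, Pow(66, Rational(1, 2))), Rational(-1, 29562)) = Mul(Rational(-23, 14781), Pow(66, Rational(1, 2)))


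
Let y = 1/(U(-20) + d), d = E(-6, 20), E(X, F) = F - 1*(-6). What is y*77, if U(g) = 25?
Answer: 77/51 ≈ 1.5098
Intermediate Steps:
E(X, F) = 6 + F (E(X, F) = F + 6 = 6 + F)
d = 26 (d = 6 + 20 = 26)
y = 1/51 (y = 1/(25 + 26) = 1/51 ≈ 0.019608)
y*77 = (1/51)*77 = 77/51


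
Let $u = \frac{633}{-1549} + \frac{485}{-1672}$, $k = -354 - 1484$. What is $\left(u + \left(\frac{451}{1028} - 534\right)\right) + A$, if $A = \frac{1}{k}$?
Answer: $- \frac{326805557245009}{611696964824} \approx -534.26$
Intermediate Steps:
$k = -1838$
$A = - \frac{1}{1838}$ ($A = \frac{1}{-1838} = - \frac{1}{1838} \approx -0.00054407$)
$u = - \frac{1809641}{2589928}$ ($u = 633 \left(- \frac{1}{1549}\right) + 485 \left(- \frac{1}{1672}\right) = - \frac{633}{1549} - \frac{485}{1672} = - \frac{1809641}{2589928} \approx -0.69872$)
$\left(u + \left(\frac{451}{1028} - 534\right)\right) + A = \left(- \frac{1809641}{2589928} + \left(\frac{451}{1028} - 534\right)\right) - \frac{1}{1838} = \left(- \frac{1809641}{2589928} - \frac{548501}{1028}\right) - \frac{1}{1838} = - \frac{355609602219}{665611496} - \frac{1}{1838} = - \frac{326805557245009}{611696964824}$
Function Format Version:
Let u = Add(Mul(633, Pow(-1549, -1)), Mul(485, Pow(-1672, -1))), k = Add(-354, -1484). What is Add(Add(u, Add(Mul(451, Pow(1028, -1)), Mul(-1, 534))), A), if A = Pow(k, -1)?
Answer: Rational(-326805557245009, 611696964824) ≈ -534.26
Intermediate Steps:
k = -1838
A = Rational(-1, 1838) (A = Pow(-1838, -1) = Rational(-1, 1838) ≈ -0.00054407)
u = Rational(-1809641, 2589928) (u = Add(Mul(633, Rational(-1, 1549)), Mul(485, Rational(-1, 1672))) = Add(Rational(-633, 1549), Rational(-485, 1672)) = Rational(-1809641, 2589928) ≈ -0.69872)
Add(Add(u, Add(Mul(451, Pow(1028, -1)), Mul(-1, 534))), A) = Add(Add(Rational(-1809641, 2589928), Add(Mul(451, Pow(1028, -1)), Mul(-1, 534))), Rational(-1, 1838)) = Add(Add(Rational(-1809641, 2589928), Add(Mul(451, Rational(1, 1028)), -534)), Rational(-1, 1838)) = Add(Add(Rational(-1809641, 2589928), Add(Rational(451, 1028), -534)), Rational(-1, 1838)) = Add(Add(Rational(-1809641, 2589928), Rational(-548501, 1028)), Rational(-1, 1838)) = Add(Rational(-355609602219, 665611496), Rational(-1, 1838)) = Rational(-326805557245009, 611696964824)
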